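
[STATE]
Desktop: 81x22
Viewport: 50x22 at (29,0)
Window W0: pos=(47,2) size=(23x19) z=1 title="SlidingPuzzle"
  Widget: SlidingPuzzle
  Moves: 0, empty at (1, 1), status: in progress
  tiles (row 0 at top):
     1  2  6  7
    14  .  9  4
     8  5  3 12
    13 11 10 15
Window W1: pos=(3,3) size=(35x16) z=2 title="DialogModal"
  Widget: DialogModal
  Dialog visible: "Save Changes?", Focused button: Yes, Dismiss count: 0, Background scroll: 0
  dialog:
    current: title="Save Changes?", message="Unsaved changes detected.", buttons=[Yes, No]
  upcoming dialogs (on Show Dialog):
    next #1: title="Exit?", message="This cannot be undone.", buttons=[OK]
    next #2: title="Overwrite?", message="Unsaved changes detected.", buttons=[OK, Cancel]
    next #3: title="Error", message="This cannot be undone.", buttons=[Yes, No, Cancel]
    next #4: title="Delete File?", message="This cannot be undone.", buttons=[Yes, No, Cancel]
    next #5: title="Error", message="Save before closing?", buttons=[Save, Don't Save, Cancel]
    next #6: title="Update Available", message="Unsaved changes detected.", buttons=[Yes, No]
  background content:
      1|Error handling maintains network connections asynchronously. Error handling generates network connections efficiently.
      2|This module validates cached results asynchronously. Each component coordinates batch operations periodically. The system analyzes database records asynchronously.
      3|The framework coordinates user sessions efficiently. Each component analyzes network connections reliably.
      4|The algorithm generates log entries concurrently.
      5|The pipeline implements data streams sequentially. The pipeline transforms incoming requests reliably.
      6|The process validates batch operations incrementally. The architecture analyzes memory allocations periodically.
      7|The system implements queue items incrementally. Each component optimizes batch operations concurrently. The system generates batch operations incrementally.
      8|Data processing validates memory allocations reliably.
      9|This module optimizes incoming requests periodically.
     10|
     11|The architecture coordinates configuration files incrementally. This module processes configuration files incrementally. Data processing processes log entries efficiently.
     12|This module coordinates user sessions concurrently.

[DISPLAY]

                                                  
                                                  
                  ┏━━━━━━━━━━━━━━━━━━━━━┓         
━━━━━━━━┓         ┃ SlidingPuzzle       ┃         
        ┃         ┠─────────────────────┨         
────────┨         ┃┌────┬────┬────┬────┐┃         
network ┃         ┃│  1 │  2 │  6 │  7 │┃         
hed resu┃         ┃├────┼────┼────┼────┤┃         
 user se┃         ┃│ 14 │    │  9 │  4 │┃         
─────┐ri┃         ┃├────┼────┼────┼────┤┃         
     │re┃         ┃│  8 │  5 │  3 │ 12 │┃         
ted. │ra┃         ┃├────┼────┼────┼────┤┃         
     │ms┃         ┃│ 13 │ 11 │ 10 │ 15 │┃         
─────┘y ┃         ┃└────┴────┴────┴────┘┃         
oming re┃         ┃Moves: 0             ┃         
        ┃         ┃                     ┃         
tes conf┃         ┃                     ┃         
ser sess┃         ┃                     ┃         
━━━━━━━━┛         ┃                     ┃         
                  ┃                     ┃         
                  ┗━━━━━━━━━━━━━━━━━━━━━┛         
                                                  


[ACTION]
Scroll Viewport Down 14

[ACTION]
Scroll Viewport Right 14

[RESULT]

                                                  
                                                  
                ┏━━━━━━━━━━━━━━━━━━━━━┓           
━━━━━━┓         ┃ SlidingPuzzle       ┃           
      ┃         ┠─────────────────────┨           
──────┨         ┃┌────┬────┬────┬────┐┃           
twork ┃         ┃│  1 │  2 │  6 │  7 │┃           
d resu┃         ┃├────┼────┼────┼────┤┃           
ser se┃         ┃│ 14 │    │  9 │  4 │┃           
───┐ri┃         ┃├────┼────┼────┼────┤┃           
   │re┃         ┃│  8 │  5 │  3 │ 12 │┃           
d. │ra┃         ┃├────┼────┼────┼────┤┃           
   │ms┃         ┃│ 13 │ 11 │ 10 │ 15 │┃           
───┘y ┃         ┃└────┴────┴────┴────┘┃           
ing re┃         ┃Moves: 0             ┃           
      ┃         ┃                     ┃           
s conf┃         ┃                     ┃           
r sess┃         ┃                     ┃           
━━━━━━┛         ┃                     ┃           
                ┃                     ┃           
                ┗━━━━━━━━━━━━━━━━━━━━━┛           
                                                  


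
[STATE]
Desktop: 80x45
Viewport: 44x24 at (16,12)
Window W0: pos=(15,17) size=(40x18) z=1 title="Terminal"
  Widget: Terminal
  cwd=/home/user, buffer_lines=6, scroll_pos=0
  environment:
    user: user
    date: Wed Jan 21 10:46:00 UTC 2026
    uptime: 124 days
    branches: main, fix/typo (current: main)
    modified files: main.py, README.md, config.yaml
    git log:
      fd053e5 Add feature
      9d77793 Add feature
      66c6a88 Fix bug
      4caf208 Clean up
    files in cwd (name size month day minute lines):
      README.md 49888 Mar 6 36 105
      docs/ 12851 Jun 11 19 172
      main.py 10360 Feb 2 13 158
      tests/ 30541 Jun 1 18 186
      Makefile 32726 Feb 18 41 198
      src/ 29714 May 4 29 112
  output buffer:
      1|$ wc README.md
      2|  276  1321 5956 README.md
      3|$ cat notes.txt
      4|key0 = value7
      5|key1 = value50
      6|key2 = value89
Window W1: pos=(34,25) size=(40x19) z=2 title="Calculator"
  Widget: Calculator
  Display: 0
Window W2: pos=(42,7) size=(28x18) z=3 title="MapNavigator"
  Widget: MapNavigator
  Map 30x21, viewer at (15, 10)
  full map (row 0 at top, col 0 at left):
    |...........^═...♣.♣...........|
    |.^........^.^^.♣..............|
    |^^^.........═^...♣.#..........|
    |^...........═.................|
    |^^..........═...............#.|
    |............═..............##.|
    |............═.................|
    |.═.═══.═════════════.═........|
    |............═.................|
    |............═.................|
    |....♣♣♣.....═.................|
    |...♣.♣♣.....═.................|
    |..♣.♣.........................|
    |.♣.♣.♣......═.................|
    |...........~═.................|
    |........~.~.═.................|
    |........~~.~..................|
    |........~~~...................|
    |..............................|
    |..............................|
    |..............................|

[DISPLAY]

                          ┃..........═......
                          ┃..........═......
                          ┃.═══.════════════
                          ┃..........═......
                          ┃..........═......
━━━━━━━━━━━━━━━━━━━━━━━━━━┃..♣♣♣.....═..@...
 Terminal                 ┃.♣.♣♣.....═......
──────────────────────────┃♣.♣..............
$ wc README.md            ┃.♣.♣......═......
  276  1321 5956 README.md┃.........~═......
$ cat notes.txt           ┃......~.~.═......
key0 = value7             ┃......~~.~.......
key1 = value50            ┗━━━━━━━━━━━━━━━━━
key2 = value89    ┏━━━━━━━━━━━━━━━━━━━━━━━━━
$ █               ┃ Calculator              
                  ┠─────────────────────────
                  ┃                         
                  ┃┌───┬───┬───┬───┐        
                  ┃│ 7 │ 8 │ 9 │ ÷ │        
                  ┃├───┼───┼───┼───┤        
                  ┃│ 4 │ 5 │ 6 │ × │        
                  ┃├───┼───┼───┼───┤        
━━━━━━━━━━━━━━━━━━┃│ 1 │ 2 │ 3 │ - │        
                  ┃├───┼───┼───┼───┤        


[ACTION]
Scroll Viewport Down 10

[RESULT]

  276  1321 5956 README.md┃.........~═......
$ cat notes.txt           ┃......~.~.═......
key0 = value7             ┃......~~.~.......
key1 = value50            ┗━━━━━━━━━━━━━━━━━
key2 = value89    ┏━━━━━━━━━━━━━━━━━━━━━━━━━
$ █               ┃ Calculator              
                  ┠─────────────────────────
                  ┃                         
                  ┃┌───┬───┬───┬───┐        
                  ┃│ 7 │ 8 │ 9 │ ÷ │        
                  ┃├───┼───┼───┼───┤        
                  ┃│ 4 │ 5 │ 6 │ × │        
                  ┃├───┼───┼───┼───┤        
━━━━━━━━━━━━━━━━━━┃│ 1 │ 2 │ 3 │ - │        
                  ┃├───┼───┼───┼───┤        
                  ┃│ 0 │ . │ = │ + │        
                  ┃├───┼───┼───┼───┤        
                  ┃│ C │ MC│ MR│ M+│        
                  ┃└───┴───┴───┴───┘        
                  ┃                         
                  ┃                         
                  ┃                         
                  ┗━━━━━━━━━━━━━━━━━━━━━━━━━
                                            


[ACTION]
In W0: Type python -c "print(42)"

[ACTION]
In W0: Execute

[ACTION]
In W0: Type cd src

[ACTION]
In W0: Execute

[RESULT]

  276  1321 5956 README.md┃.........~═......
$ cat notes.txt           ┃......~.~.═......
key0 = value7             ┃......~~.~.......
key1 = value50            ┗━━━━━━━━━━━━━━━━━
key2 = value89    ┏━━━━━━━━━━━━━━━━━━━━━━━━━
$ python -c "print┃ Calculator              
42                ┠─────────────────────────
$ cd src          ┃                         
                  ┃┌───┬───┬───┬───┐        
$ █               ┃│ 7 │ 8 │ 9 │ ÷ │        
                  ┃├───┼───┼───┼───┤        
                  ┃│ 4 │ 5 │ 6 │ × │        
                  ┃├───┼───┼───┼───┤        
━━━━━━━━━━━━━━━━━━┃│ 1 │ 2 │ 3 │ - │        
                  ┃├───┼───┼───┼───┤        
                  ┃│ 0 │ . │ = │ + │        
                  ┃├───┼───┼───┼───┤        
                  ┃│ C │ MC│ MR│ M+│        
                  ┃└───┴───┴───┴───┘        
                  ┃                         
                  ┃                         
                  ┃                         
                  ┗━━━━━━━━━━━━━━━━━━━━━━━━━
                                            


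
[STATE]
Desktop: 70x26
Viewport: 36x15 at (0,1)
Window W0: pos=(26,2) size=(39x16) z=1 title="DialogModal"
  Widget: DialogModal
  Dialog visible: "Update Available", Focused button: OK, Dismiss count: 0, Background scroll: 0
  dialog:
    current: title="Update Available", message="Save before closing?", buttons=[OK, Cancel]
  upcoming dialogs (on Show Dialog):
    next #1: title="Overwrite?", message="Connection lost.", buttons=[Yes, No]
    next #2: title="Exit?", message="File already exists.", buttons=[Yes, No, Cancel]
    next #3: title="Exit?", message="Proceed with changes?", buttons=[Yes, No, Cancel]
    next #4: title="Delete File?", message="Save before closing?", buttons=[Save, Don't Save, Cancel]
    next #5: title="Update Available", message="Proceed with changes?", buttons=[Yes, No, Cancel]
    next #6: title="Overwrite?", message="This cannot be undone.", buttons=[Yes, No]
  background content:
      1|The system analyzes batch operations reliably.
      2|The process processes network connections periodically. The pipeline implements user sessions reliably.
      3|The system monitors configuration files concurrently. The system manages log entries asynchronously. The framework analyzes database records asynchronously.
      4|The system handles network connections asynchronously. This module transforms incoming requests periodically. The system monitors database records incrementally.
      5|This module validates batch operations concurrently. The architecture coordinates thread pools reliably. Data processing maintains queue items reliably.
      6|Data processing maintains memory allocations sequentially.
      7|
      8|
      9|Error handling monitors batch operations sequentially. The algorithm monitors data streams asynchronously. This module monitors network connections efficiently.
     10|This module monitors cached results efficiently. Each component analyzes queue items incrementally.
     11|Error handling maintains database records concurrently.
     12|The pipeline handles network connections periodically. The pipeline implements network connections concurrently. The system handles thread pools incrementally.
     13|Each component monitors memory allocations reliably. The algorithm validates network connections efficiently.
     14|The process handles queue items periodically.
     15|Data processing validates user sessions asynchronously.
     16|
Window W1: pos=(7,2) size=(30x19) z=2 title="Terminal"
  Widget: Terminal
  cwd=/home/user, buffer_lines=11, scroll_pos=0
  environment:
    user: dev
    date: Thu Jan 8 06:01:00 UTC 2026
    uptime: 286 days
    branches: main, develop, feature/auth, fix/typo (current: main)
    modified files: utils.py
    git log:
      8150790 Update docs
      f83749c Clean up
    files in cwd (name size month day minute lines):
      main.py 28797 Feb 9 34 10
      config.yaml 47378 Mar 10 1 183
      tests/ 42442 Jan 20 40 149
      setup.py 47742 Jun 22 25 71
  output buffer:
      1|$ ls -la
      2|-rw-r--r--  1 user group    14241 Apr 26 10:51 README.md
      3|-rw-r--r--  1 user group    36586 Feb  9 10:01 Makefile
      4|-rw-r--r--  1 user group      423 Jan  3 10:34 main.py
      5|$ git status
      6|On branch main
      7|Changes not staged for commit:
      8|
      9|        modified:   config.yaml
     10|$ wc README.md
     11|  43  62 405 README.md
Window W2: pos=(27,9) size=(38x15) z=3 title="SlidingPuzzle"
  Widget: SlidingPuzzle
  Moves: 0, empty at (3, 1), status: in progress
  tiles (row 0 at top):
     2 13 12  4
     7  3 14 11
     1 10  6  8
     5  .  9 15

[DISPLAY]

                                    
       ┏━━━━━━━━━━━━━━━━━━━━━━━━━━━━
       ┃ Terminal                   
       ┠────────────────────────────
       ┃$ ls -la                    
       ┃-rw-r--r--  1 user group    
       ┃-rw-r--r--  1 user group    
       ┃-rw-r--r--  1 user group    
       ┃$ git status       ┏━━━━━━━━
       ┃On branch main     ┃ Sliding
       ┃Changes not staged ┠────────
       ┃                   ┃┌────┬──
       ┃        modified:  ┃│  2 │ 1
       ┃$ wc README.md     ┃├────┼──
       ┃  43  62 405 README┃│  7 │  


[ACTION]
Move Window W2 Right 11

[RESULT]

                                    
       ┏━━━━━━━━━━━━━━━━━━━━━━━━━━━━
       ┃ Terminal                   
       ┠────────────────────────────
       ┃$ ls -la                    
       ┃-rw-r--r--  1 user group    
       ┃-rw-r--r--  1 user group    
       ┃-rw-r--r--  1 user group    
       ┃$ git status            ┏━━━
       ┃On branch main          ┃ Sl
       ┃Changes not staged for c┠───
       ┃                        ┃┌──
       ┃        modified:   conf┃│  
       ┃$ wc README.md          ┃├──
       ┃  43  62 405 README.md  ┃│  


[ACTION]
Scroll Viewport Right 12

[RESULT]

                                    
━━━━━━━━━━━━━━━━━━━━━━━━┓━━━━━━━━━━━
minal                   ┃al         
────────────────────────┨───────────
 -la                    ┃ analyzes b
r--r--  1 user group    ┃s processes
r--r--  1 user group    ┃ monitors c
r--r--  1 user group    ┃───────────
t status            ┏━━━━━━━━━━━━━━━
ranch main          ┃ SlidingPuzzle 
ges not staged for c┠───────────────
                    ┃┌────┬────┬────
    modified:   conf┃│  2 │ 13 │ 12 
 README.md          ┃├────┼────┼────
  62 405 README.md  ┃│  7 │  3 │ 14 


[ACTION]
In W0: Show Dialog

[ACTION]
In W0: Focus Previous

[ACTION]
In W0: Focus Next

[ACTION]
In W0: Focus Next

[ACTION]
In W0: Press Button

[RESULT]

                                    
━━━━━━━━━━━━━━━━━━━━━━━━┓━━━━━━━━━━━
minal                   ┃al         
────────────────────────┨───────────
 -la                    ┃ analyzes b
r--r--  1 user group    ┃s processes
r--r--  1 user group    ┃ monitors c
r--r--  1 user group    ┃ handles ne
t status            ┏━━━━━━━━━━━━━━━
ranch main          ┃ SlidingPuzzle 
ges not staged for c┠───────────────
                    ┃┌────┬────┬────
    modified:   conf┃│  2 │ 13 │ 12 
 README.md          ┃├────┼────┼────
  62 405 README.md  ┃│  7 │  3 │ 14 


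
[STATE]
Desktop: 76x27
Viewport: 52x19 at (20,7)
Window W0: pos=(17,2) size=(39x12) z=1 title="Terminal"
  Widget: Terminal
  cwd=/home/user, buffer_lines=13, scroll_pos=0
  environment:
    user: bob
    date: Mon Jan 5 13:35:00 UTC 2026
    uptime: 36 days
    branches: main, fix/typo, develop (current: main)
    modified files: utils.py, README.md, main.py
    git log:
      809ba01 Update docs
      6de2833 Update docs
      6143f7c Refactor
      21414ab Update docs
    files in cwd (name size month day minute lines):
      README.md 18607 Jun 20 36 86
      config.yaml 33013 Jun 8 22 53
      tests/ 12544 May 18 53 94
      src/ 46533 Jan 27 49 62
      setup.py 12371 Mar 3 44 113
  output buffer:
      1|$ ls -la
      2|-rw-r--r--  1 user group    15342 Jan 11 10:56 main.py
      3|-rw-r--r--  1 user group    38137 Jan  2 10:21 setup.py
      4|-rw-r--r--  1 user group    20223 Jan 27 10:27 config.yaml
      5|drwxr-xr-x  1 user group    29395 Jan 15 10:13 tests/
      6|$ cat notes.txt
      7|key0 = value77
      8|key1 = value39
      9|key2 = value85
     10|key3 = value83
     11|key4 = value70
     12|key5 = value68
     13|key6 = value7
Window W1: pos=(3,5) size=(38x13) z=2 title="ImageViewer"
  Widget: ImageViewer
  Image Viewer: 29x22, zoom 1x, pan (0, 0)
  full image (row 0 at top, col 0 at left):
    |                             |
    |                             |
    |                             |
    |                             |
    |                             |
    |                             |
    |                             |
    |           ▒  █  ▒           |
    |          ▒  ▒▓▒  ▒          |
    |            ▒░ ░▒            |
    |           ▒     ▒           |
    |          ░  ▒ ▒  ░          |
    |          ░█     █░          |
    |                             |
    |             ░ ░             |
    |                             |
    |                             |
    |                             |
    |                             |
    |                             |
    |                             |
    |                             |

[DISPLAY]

────────────────────┨p    38137 Jan┃                
                    ┃p    20223 Jan┃                
                    ┃p    29395 Jan┃                
                    ┃              ┃                
                    ┃              ┃                
                    ┃              ┃                
                    ┃━━━━━━━━━━━━━━┛                
                    ┃                               
 ▒                  ┃                               
  ▒                 ┃                               
━━━━━━━━━━━━━━━━━━━━┛                               
                                                    
                                                    
                                                    
                                                    
                                                    
                                                    
                                                    
                                                    


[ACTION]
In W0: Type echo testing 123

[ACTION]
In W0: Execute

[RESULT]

────────────────────┨              ┃                
                    ┃              ┃                
                    ┃              ┃                
                    ┃              ┃                
                    ┃              ┃                
                    ┃              ┃                
                    ┃━━━━━━━━━━━━━━┛                
                    ┃                               
 ▒                  ┃                               
  ▒                 ┃                               
━━━━━━━━━━━━━━━━━━━━┛                               
                                                    
                                                    
                                                    
                                                    
                                                    
                                                    
                                                    
                                                    


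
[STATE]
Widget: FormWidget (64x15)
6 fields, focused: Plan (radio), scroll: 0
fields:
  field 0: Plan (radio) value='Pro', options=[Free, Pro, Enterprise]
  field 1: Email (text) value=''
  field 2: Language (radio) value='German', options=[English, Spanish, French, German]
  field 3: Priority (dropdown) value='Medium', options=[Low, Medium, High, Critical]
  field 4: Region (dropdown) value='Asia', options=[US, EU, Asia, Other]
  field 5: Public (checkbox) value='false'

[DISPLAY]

> Plan:       ( ) Free  (●) Pro  ( ) Enterprise                 
  Email:      [                                                ]
  Language:   ( ) English  ( ) Spanish  ( ) French  (●) German  
  Priority:   [Medium                                         ▼]
  Region:     [Asia                                           ▼]
  Public:     [ ]                                               
                                                                
                                                                
                                                                
                                                                
                                                                
                                                                
                                                                
                                                                
                                                                


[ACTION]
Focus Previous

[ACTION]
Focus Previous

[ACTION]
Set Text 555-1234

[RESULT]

  Plan:       ( ) Free  (●) Pro  ( ) Enterprise                 
  Email:      [                                                ]
  Language:   ( ) English  ( ) Spanish  ( ) French  (●) German  
  Priority:   [Medium                                         ▼]
> Region:     [Asia                                           ▼]
  Public:     [ ]                                               
                                                                
                                                                
                                                                
                                                                
                                                                
                                                                
                                                                
                                                                
                                                                


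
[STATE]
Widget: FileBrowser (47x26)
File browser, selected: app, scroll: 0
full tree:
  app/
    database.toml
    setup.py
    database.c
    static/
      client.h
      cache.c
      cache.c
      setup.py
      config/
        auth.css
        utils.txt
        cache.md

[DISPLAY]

> [-] app/                                     
    database.toml                              
    setup.py                                   
    database.c                                 
    [+] static/                                
                                               
                                               
                                               
                                               
                                               
                                               
                                               
                                               
                                               
                                               
                                               
                                               
                                               
                                               
                                               
                                               
                                               
                                               
                                               
                                               
                                               


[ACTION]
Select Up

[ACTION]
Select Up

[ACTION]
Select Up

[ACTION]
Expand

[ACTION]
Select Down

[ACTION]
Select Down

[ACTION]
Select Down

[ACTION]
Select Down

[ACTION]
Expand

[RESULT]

  [-] app/                                     
    database.toml                              
    setup.py                                   
    database.c                                 
  > [-] static/                                
      client.h                                 
      cache.c                                  
      cache.c                                  
      setup.py                                 
      [+] config/                              
                                               
                                               
                                               
                                               
                                               
                                               
                                               
                                               
                                               
                                               
                                               
                                               
                                               
                                               
                                               
                                               


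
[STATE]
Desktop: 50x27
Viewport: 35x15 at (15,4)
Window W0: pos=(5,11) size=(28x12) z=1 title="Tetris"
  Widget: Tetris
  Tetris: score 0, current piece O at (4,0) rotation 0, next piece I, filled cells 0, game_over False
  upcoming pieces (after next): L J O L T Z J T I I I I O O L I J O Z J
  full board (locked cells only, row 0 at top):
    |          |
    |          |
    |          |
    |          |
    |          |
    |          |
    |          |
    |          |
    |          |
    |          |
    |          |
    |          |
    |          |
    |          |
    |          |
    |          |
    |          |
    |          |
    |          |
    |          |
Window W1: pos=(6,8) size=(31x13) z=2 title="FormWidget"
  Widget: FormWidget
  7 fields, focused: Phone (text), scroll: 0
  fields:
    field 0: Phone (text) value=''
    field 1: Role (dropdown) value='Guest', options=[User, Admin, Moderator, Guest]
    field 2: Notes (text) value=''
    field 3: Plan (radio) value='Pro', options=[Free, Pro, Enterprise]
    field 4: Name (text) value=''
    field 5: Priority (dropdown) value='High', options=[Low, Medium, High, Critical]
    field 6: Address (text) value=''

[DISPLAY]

                                   
                                   
                                   
                                   
━━━━━━━━━━━━━━━━━━━━━┓             
get                  ┃             
─────────────────────┨             
      [             ]┃             
      [Guest       ▼]┃             
      [             ]┃             
      ( ) Free  (●) P┃             
      [             ]┃             
ty:   [High        ▼]┃             
s:    [             ]┃             
                     ┃             


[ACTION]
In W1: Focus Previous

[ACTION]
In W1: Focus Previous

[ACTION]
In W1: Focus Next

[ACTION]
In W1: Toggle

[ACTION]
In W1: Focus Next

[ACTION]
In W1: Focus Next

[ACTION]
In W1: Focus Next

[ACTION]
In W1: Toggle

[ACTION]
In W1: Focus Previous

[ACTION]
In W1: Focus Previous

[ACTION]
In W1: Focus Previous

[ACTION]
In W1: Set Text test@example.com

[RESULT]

                                   
                                   
                                   
                                   
━━━━━━━━━━━━━━━━━━━━━┓             
get                  ┃             
─────────────────────┨             
      [             ]┃             
      [Guest       ▼]┃             
      [             ]┃             
      ( ) Free  (●) P┃             
      [             ]┃             
ty:   [High        ▼]┃             
s:    [test@example.]┃             
                     ┃             


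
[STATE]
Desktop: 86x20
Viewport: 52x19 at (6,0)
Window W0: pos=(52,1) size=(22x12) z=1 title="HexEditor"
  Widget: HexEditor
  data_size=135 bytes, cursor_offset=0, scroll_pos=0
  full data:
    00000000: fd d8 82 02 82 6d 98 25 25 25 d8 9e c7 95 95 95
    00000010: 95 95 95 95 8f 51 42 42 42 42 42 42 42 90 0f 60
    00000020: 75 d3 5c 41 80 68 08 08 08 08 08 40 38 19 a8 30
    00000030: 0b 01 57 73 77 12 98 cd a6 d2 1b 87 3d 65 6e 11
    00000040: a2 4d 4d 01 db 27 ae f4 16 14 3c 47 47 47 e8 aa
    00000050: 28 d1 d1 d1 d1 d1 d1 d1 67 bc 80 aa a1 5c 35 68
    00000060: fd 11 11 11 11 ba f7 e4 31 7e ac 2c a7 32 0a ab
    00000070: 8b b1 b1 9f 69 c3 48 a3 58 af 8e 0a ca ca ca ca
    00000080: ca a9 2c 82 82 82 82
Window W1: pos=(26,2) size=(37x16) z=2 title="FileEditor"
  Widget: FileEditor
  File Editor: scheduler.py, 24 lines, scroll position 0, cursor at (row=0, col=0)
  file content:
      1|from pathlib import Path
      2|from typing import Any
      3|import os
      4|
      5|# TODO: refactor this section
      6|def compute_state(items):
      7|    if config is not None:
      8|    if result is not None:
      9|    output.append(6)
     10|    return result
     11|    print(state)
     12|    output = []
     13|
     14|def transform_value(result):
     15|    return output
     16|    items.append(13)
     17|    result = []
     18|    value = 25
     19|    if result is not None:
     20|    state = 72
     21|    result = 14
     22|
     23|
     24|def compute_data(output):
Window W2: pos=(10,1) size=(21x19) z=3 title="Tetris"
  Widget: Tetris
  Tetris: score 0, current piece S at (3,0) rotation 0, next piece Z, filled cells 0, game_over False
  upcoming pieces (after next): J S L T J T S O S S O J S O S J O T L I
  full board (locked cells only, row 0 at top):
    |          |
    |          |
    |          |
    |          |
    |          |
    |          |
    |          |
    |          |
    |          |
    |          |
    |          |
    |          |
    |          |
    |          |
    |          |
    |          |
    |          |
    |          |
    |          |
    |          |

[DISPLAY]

                                                    
    ┏━━━━━━━━━━━━━━━━━━━┓                     ┏━━━━━
    ┃ Tetris            ┃━━━━━━━━━━━━━━━━━━━━━━━━━━━
    ┠───────────────────┨eEditor                    
    ┃          │Next:   ┃───────────────────────────
    ┃          │▓▓      ┃ pathlib import Path       
    ┃          │ ▓▓     ┃ typing import Any         
    ┃          │        ┃rt os                      
    ┃          │        ┃                           
    ┃          │        ┃DO: refactor this section  
    ┃          │Score:  ┃compute_state(items):      
    ┃          │0       ┃if config is not None:     
    ┃          │        ┃if result is not None:     
    ┃          │        ┃output.append(6)           
    ┃          │        ┃return result              
    ┃          │        ┃print(state)               
    ┃          │        ┃output = []                
    ┃          │        ┃━━━━━━━━━━━━━━━━━━━━━━━━━━━
    ┃          │        ┃                           


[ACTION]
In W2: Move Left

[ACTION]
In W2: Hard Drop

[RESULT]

                                                    
    ┏━━━━━━━━━━━━━━━━━━━┓                     ┏━━━━━
    ┃ Tetris            ┃━━━━━━━━━━━━━━━━━━━━━━━━━━━
    ┠───────────────────┨eEditor                    
    ┃          │Next:   ┃───────────────────────────
    ┃          │█       ┃ pathlib import Path       
    ┃          │███     ┃ typing import Any         
    ┃          │        ┃rt os                      
    ┃          │        ┃                           
    ┃          │        ┃DO: refactor this section  
    ┃          │Score:  ┃compute_state(items):      
    ┃          │0       ┃if config is not None:     
    ┃          │        ┃if result is not None:     
    ┃          │        ┃output.append(6)           
    ┃          │        ┃return result              
    ┃          │        ┃print(state)               
    ┃          │        ┃output = []                
    ┃   ░░     │        ┃━━━━━━━━━━━━━━━━━━━━━━━━━━━
    ┃  ░░      │        ┃                           


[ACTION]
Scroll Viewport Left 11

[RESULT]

                                                    
          ┏━━━━━━━━━━━━━━━━━━━┓                     
          ┃ Tetris            ┃━━━━━━━━━━━━━━━━━━━━━
          ┠───────────────────┨eEditor              
          ┃          │Next:   ┃─────────────────────
          ┃          │█       ┃ pathlib import Path 
          ┃          │███     ┃ typing import Any   
          ┃          │        ┃rt os                
          ┃          │        ┃                     
          ┃          │        ┃DO: refactor this sec
          ┃          │Score:  ┃compute_state(items):
          ┃          │0       ┃if config is not None
          ┃          │        ┃if result is not None
          ┃          │        ┃output.append(6)     
          ┃          │        ┃return result        
          ┃          │        ┃print(state)         
          ┃          │        ┃output = []          
          ┃   ░░     │        ┃━━━━━━━━━━━━━━━━━━━━━
          ┃  ░░      │        ┃                     


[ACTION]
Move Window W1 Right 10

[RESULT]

                                                    
          ┏━━━━━━━━━━━━━━━━━━━┓                     
          ┃ Tetris            ┃     ┏━━━━━━━━━━━━━━━
          ┠───────────────────┨     ┃ FileEditor    
          ┃          │Next:   ┃     ┠───────────────
          ┃          │█       ┃     ┃█rom pathlib im
          ┃          │███     ┃     ┃from typing imp
          ┃          │        ┃     ┃import os      
          ┃          │        ┃     ┃               
          ┃          │        ┃     ┃# TODO: refacto
          ┃          │Score:  ┃     ┃def compute_sta
          ┃          │0       ┃     ┃    if config i
          ┃          │        ┃     ┃    if result i
          ┃          │        ┃     ┃    output.appe
          ┃          │        ┃     ┃    return resu
          ┃          │        ┃     ┃    print(state
          ┃          │        ┃     ┃    output = []
          ┃   ░░     │        ┃     ┗━━━━━━━━━━━━━━━
          ┃  ░░      │        ┃                     


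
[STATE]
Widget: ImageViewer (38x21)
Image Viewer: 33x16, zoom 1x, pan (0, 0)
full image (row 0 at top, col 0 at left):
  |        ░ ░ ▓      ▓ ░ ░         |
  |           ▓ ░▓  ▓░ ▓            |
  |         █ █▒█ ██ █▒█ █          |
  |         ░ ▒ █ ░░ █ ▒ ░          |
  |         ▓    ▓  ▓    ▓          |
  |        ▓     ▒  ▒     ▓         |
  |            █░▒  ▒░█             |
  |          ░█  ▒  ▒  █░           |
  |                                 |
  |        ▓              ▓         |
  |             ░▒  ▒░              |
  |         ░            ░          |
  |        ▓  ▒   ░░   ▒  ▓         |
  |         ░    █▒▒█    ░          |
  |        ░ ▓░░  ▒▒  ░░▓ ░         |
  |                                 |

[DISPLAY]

        ░ ░ ▓      ▓ ░ ░              
           ▓ ░▓  ▓░ ▓                 
         █ █▒█ ██ █▒█ █               
         ░ ▒ █ ░░ █ ▒ ░               
         ▓    ▓  ▓    ▓               
        ▓     ▒  ▒     ▓              
            █░▒  ▒░█                  
          ░█  ▒  ▒  █░                
                                      
        ▓              ▓              
             ░▒  ▒░                   
         ░            ░               
        ▓  ▒   ░░   ▒  ▓              
         ░    █▒▒█    ░               
        ░ ▓░░  ▒▒  ░░▓ ░              
                                      
                                      
                                      
                                      
                                      
                                      


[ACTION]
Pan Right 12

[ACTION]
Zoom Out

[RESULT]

▓      ▓ ░ ░                          
 ░▓  ▓░ ▓                             
▒█ ██ █▒█ █                           
 █ ░░ █ ▒ ░                           
  ▓  ▓    ▓                           
  ▒  ▒     ▓                          
█░▒  ▒░█                              
  ▒  ▒  █░                            
                                      
           ▓                          
 ░▒  ▒░                               
          ░                           
   ░░   ▒  ▓                          
  █▒▒█    ░                           
░  ▒▒  ░░▓ ░                          
                                      
                                      
                                      
                                      
                                      
                                      


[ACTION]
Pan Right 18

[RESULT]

                                      
                                      
                                      
                                      
                                      
                                      
                                      
                                      
                                      
                                      
                                      
                                      
                                      
                                      
                                      
                                      
                                      
                                      
                                      
                                      
                                      
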